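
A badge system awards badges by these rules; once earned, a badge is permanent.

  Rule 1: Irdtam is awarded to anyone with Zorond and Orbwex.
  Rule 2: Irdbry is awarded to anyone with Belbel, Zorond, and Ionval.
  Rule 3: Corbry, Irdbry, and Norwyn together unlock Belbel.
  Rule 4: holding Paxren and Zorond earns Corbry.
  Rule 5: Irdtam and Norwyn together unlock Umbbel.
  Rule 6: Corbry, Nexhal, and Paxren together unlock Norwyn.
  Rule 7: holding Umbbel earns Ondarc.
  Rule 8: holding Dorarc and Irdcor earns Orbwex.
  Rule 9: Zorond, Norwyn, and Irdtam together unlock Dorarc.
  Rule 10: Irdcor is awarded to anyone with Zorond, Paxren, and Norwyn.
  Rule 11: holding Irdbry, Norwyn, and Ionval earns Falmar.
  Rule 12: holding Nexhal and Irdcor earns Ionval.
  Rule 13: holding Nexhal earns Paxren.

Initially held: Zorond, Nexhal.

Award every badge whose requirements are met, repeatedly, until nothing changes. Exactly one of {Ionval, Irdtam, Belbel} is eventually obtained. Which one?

Ionval

With Nexhal, Paxren is earned (Rule 13).
With Paxren and Zorond, Corbry is earned (Rule 4).
With Corbry, Nexhal, and Paxren, Norwyn is earned (Rule 6).
With Zorond, Paxren, and Norwyn, Irdcor is earned (Rule 10).
With Nexhal and Irdcor, Ionval is earned (Rule 12).
Irdtam would need Zorond and Orbwex (Rule 1), but Orbwex is never earned. Belbel would need Corbry, Irdbry, and Norwyn (Rule 3), but Irdbry is never earned.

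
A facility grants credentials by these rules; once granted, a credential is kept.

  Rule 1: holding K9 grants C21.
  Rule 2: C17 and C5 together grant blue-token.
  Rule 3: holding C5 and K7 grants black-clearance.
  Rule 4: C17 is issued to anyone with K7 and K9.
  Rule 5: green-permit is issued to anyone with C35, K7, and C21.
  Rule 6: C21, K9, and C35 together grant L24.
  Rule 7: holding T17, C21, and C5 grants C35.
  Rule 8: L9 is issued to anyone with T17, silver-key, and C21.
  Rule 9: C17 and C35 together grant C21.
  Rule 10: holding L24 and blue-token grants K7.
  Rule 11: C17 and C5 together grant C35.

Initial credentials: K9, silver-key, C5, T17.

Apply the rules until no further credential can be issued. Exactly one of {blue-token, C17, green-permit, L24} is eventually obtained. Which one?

Holding K9 grants C21 (Rule 1).
Holding T17, C21, and C5 grants C35 (Rule 7).
Holding C21, K9, and C35 grants L24 (Rule 6).
blue-token would need C17 and C5 (Rule 2), but C17 is never granted. C17 would need K7 and K9 (Rule 4), but K7 is never granted. green-permit would need C35, K7, and C21 (Rule 5), but K7 is never granted.

L24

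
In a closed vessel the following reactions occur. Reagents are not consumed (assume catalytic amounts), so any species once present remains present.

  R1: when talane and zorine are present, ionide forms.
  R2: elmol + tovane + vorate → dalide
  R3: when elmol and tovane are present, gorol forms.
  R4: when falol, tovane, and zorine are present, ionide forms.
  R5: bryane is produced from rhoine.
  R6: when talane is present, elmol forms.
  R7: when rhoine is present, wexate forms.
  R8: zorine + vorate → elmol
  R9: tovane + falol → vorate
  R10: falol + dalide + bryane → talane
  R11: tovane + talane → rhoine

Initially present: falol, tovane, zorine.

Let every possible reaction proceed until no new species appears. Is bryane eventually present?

No

bryane would need rhoine (R5), but rhoine never forms.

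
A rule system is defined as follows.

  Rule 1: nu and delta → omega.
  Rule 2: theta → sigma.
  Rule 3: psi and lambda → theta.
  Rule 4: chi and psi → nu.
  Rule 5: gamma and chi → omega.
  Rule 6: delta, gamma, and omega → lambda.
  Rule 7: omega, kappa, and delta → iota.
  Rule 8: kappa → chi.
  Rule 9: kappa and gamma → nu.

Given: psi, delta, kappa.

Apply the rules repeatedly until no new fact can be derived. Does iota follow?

Yes

From kappa, Rule 8 gives chi.
From chi and psi, Rule 4 gives nu.
From nu and delta, Rule 1 gives omega.
From omega, kappa, and delta, Rule 7 gives iota.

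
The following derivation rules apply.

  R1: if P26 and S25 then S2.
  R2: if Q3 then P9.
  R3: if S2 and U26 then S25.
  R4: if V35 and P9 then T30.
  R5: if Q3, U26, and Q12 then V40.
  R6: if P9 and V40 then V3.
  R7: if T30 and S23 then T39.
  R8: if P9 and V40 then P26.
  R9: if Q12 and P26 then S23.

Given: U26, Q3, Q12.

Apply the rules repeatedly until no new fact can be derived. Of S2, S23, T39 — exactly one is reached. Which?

Q3, U26, and Q12 hold, so V40 follows (R5).
Q3 holds, so P9 follows (R2).
From P9 and V40, R8 gives P26.
From Q12 and P26, R9 gives S23.
T39 would need T30 and S23 (R7), but T30 is never established. S2 would need P26 and S25 (R1), but S25 is never established.

S23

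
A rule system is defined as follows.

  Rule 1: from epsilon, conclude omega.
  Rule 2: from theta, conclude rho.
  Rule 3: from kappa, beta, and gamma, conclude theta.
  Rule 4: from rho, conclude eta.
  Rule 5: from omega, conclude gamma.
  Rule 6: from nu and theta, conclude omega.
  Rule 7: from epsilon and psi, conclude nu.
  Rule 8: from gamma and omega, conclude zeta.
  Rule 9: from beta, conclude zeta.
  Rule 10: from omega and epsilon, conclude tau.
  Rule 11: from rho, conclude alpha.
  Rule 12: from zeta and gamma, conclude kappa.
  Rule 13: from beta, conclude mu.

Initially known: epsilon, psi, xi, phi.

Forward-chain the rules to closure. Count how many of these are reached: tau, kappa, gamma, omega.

From epsilon, Rule 1 gives omega.
From omega and epsilon, Rule 10 gives tau.
From omega, Rule 5 gives gamma.
gamma and omega hold, so zeta follows (Rule 8).
zeta and gamma hold, so kappa follows (Rule 12).
tau: reached.
kappa: reached.
gamma: reached.
omega: reached.
All 4 are reached.

4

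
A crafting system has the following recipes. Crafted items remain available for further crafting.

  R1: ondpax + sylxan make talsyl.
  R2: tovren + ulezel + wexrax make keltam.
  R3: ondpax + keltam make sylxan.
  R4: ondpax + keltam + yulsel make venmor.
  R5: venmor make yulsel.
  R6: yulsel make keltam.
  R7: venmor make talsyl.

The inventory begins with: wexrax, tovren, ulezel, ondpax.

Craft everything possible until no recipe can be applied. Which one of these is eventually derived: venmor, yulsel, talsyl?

talsyl

Using R2, tovren, ulezel, and wexrax make keltam.
ondpax + keltam → sylxan (R3).
ondpax + sylxan → talsyl (R1).
venmor would need ondpax, keltam, and yulsel (R4), but yulsel is never obtained. yulsel would need venmor (R5), but venmor is never obtained.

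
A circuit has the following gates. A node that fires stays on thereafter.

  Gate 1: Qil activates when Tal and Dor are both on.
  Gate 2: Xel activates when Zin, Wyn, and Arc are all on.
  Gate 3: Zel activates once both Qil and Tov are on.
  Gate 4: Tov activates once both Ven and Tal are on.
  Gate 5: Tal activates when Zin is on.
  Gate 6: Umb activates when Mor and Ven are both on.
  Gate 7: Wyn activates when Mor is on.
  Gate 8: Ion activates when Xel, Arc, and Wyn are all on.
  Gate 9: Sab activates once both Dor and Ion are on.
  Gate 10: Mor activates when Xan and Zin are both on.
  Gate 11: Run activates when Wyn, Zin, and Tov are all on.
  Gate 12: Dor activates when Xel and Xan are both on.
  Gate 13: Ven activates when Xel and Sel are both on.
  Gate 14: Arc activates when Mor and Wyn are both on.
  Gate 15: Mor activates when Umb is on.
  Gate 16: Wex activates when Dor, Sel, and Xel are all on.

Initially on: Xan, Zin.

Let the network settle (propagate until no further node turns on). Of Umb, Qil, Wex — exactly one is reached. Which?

Xan and Zin are on, so Mor activates (Gate 10).
Gate 5: Zin on → Tal on.
Gate 7: Mor on → Wyn on.
Gate 14: Mor and Wyn on → Arc on.
Zin, Wyn, and Arc are on, so Xel activates (Gate 2).
Gate 12: Xel and Xan on → Dor on.
Gate 1: Tal and Dor on → Qil on.
Umb would need Mor and Ven (Gate 6), but Ven never turns on. Wex would need Dor, Sel, and Xel (Gate 16), but Sel never turns on.

Qil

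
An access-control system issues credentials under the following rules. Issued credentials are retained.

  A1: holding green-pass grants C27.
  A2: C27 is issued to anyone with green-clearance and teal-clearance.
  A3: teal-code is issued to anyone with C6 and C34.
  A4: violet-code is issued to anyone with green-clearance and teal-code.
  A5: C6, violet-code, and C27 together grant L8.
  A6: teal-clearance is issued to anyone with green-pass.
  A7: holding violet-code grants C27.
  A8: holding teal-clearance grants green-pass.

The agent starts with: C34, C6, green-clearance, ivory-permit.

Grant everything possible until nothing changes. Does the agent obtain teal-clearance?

teal-clearance would need green-pass (A6), but green-pass is never granted.

No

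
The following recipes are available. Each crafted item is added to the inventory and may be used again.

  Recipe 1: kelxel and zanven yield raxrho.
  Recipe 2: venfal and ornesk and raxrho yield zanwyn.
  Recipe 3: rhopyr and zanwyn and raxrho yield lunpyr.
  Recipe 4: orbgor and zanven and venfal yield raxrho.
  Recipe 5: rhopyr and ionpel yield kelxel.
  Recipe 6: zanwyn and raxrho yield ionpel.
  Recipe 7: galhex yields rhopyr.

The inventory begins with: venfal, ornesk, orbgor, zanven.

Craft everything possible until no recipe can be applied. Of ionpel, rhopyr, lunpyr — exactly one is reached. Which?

ionpel

orbgor and zanven and venfal → raxrho (Recipe 4).
venfal and ornesk and raxrho → zanwyn (Recipe 2).
Using Recipe 6, zanwyn and raxrho make ionpel.
lunpyr would need rhopyr, zanwyn, and raxrho (Recipe 3), but rhopyr is never obtained. rhopyr would need galhex (Recipe 7), but galhex is never obtained.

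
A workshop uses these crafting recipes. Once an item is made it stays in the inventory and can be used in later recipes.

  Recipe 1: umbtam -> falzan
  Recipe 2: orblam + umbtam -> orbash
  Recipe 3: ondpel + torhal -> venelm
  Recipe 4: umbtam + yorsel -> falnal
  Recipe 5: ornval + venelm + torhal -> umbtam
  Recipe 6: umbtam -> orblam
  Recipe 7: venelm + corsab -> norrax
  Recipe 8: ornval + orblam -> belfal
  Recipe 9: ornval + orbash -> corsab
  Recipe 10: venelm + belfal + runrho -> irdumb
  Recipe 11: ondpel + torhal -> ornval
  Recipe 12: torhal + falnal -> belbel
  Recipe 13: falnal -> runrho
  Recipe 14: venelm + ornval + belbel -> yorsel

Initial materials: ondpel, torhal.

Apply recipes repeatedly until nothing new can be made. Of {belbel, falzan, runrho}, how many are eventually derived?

1

ondpel + torhal -> ornval (Recipe 11).
Using Recipe 3, ondpel and torhal make venelm.
Using Recipe 5, ornval, venelm, and torhal make umbtam.
umbtam -> falzan (Recipe 1).
belbel would need torhal and falnal (Recipe 12), but falnal is never obtained.
falzan: reached.
runrho would need falnal (Recipe 13), but falnal is never obtained.
Reached: falzan — 1 of the 3.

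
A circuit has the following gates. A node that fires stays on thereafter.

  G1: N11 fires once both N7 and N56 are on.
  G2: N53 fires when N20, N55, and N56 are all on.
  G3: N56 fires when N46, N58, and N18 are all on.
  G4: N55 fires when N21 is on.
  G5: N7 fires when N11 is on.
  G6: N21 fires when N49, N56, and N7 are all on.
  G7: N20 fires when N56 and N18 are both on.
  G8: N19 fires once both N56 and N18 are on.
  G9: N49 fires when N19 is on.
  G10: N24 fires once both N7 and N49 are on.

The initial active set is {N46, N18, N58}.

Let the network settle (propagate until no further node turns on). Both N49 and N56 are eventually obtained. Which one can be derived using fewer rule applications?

N56: G3: N46, N58, and N18 on → N56 on. [1 rule application]
N49: G3: N46, N58, and N18 on → N56 on. G8: N56 and N18 on → N19 on. G9: N19 on → N49 on. [3 rule applications]
N56 needs fewer.

N56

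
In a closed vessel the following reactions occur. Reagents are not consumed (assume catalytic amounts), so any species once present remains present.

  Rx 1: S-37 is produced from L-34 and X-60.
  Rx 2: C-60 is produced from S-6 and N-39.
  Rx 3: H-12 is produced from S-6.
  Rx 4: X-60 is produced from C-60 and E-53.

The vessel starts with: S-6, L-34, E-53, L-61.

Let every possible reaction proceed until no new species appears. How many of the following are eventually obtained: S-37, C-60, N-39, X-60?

0

S-37 would need L-34 and X-60 (Rx 1), but X-60 never forms.
C-60 would need S-6 and N-39 (Rx 2), but N-39 never forms.
No rule produces N-39, and it is not given.
X-60 would need C-60 and E-53 (Rx 4), but C-60 never forms.
None of the 4 are reached.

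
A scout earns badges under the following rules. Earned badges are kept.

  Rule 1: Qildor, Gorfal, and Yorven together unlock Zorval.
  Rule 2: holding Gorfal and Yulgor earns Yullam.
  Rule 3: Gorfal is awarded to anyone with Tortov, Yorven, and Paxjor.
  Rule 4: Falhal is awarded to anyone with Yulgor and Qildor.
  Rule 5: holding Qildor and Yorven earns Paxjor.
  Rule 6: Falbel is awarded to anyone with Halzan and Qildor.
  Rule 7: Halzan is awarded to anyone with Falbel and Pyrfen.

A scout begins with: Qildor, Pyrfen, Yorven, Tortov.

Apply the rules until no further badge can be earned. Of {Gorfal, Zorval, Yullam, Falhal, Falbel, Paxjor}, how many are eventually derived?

With Qildor and Yorven, Paxjor is earned (Rule 5).
With Tortov, Yorven, and Paxjor, Gorfal is earned (Rule 3).
With Qildor, Gorfal, and Yorven, Zorval is earned (Rule 1).
Gorfal: reached.
Zorval: reached.
Yullam would need Gorfal and Yulgor (Rule 2), but Yulgor is never earned.
Falhal would need Yulgor and Qildor (Rule 4), but Yulgor is never earned.
Falbel would need Halzan and Qildor (Rule 6), but Halzan is never earned.
Paxjor: reached.
Reached: Gorfal, Zorval, and Paxjor — 3 of the 6.

3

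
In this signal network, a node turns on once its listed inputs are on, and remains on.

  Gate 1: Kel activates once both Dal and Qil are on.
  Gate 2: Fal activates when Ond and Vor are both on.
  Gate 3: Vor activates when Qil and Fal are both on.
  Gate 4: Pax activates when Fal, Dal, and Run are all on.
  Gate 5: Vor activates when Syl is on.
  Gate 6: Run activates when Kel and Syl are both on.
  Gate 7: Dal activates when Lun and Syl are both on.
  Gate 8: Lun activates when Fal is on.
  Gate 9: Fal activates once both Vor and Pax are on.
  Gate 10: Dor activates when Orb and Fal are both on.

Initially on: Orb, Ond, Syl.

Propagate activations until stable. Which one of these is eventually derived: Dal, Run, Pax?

Gate 5: Syl on → Vor on.
Ond and Vor are on, so Fal activates (Gate 2).
Fal is on, so Lun activates (Gate 8).
Gate 7: Lun and Syl on → Dal on.
Pax would need Fal, Dal, and Run (Gate 4), but Run never turns on. Run would need Kel and Syl (Gate 6), but Kel never turns on.

Dal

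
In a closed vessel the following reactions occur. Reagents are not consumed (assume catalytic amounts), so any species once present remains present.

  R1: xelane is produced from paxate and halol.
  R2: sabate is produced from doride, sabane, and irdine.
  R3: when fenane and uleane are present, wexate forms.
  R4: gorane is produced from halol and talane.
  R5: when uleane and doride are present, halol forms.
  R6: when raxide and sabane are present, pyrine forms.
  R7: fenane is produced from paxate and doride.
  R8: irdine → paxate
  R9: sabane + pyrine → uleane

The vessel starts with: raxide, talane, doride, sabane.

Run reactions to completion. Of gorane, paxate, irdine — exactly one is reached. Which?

raxide and sabane present → pyrine forms (R6).
sabane and pyrine present → uleane forms (R9).
uleane and doride present → halol forms (R5).
halol and talane present → gorane forms (R4).
No rule produces irdine, and it is not given. paxate would need irdine (R8), but irdine never forms.

gorane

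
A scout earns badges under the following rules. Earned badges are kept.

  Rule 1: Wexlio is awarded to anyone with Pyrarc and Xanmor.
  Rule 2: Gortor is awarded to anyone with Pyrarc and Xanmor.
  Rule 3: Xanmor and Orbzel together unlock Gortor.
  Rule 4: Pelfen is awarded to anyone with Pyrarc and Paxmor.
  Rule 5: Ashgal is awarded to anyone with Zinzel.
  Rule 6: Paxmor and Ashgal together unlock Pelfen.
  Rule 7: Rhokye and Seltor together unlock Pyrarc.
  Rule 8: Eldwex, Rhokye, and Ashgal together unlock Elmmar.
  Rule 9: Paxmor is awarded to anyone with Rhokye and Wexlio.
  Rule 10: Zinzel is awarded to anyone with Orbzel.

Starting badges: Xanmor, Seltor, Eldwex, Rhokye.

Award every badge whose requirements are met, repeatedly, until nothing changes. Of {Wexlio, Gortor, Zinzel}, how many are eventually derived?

2

With Rhokye and Seltor, Pyrarc is earned (Rule 7).
With Pyrarc and Xanmor, Wexlio is earned (Rule 1).
With Pyrarc and Xanmor, Gortor is earned (Rule 2).
Wexlio: reached.
Gortor: reached.
Zinzel would need Orbzel (Rule 10), but Orbzel is never earned.
Reached: Wexlio and Gortor — 2 of the 3.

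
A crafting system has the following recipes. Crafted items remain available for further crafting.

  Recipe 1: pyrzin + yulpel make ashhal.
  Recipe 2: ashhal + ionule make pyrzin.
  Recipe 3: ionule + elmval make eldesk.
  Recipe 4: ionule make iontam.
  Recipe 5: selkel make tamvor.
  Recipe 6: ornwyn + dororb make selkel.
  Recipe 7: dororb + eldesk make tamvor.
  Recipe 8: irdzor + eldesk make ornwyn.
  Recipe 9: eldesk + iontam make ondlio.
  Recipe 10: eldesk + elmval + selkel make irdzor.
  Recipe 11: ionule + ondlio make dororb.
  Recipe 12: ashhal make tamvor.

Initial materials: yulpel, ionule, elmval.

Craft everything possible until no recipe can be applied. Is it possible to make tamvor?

Using Recipe 4, ionule makes iontam.
Using Recipe 3, ionule and elmval make eldesk.
Using Recipe 9, eldesk and iontam make ondlio.
Using Recipe 11, ionule and ondlio make dororb.
Using Recipe 7, dororb and eldesk make tamvor.

Yes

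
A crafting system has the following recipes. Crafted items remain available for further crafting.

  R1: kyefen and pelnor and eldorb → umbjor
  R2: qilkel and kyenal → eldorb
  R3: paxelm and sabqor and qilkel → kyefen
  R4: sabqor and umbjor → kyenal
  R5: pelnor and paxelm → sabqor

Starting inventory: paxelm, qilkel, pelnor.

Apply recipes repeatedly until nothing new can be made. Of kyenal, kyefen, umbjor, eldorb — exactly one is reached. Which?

kyefen

pelnor and paxelm → sabqor (R5).
Using R3, paxelm, sabqor, and qilkel make kyefen.
eldorb would need qilkel and kyenal (R2), but kyenal is never obtained. kyenal would need sabqor and umbjor (R4), but umbjor is never obtained. umbjor would need kyefen, pelnor, and eldorb (R1), but eldorb is never obtained.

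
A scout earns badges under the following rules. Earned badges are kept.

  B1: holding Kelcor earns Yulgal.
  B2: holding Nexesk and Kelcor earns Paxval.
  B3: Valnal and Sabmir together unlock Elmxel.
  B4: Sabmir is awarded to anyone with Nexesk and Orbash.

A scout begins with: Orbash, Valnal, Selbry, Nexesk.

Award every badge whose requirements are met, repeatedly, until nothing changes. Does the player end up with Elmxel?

Yes

With Nexesk and Orbash, Sabmir is earned (B4).
With Valnal and Sabmir, Elmxel is earned (B3).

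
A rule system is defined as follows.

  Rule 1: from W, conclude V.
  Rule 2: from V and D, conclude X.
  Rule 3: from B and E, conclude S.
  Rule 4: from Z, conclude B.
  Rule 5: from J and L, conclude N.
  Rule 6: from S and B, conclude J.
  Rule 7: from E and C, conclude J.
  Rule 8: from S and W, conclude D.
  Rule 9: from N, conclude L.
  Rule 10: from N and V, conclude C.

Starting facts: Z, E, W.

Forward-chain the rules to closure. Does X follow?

Yes

From W, Rule 1 gives V.
From Z, Rule 4 gives B.
From B and E, Rule 3 gives S.
S and W hold, so D follows (Rule 8).
V and D hold, so X follows (Rule 2).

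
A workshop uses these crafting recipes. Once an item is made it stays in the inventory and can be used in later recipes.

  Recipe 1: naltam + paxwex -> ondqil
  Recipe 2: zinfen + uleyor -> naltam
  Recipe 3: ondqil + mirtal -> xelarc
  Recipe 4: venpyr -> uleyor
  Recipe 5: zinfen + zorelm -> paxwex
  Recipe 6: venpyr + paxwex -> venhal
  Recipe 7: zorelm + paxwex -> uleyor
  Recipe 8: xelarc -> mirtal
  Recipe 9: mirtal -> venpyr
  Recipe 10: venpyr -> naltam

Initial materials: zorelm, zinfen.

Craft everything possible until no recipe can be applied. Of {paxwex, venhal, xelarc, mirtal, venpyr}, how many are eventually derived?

1

Using Recipe 5, zinfen and zorelm make paxwex.
paxwex: reached.
venhal would need venpyr and paxwex (Recipe 6), but venpyr is never obtained.
xelarc would need ondqil and mirtal (Recipe 3), but mirtal is never obtained.
mirtal would need xelarc (Recipe 8), but xelarc is never obtained.
venpyr would need mirtal (Recipe 9), but mirtal is never obtained.
Reached: paxwex — 1 of the 5.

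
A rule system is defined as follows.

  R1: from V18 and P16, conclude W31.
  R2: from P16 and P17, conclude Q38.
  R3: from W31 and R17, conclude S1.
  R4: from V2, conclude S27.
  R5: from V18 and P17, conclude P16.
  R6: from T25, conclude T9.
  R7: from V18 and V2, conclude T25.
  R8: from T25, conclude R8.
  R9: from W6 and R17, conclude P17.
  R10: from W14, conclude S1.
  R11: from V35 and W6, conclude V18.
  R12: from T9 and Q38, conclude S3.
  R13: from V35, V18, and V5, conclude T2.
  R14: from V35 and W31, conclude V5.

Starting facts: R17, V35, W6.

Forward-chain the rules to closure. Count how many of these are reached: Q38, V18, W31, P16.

V35 and W6 hold, so V18 follows (R11).
From W6 and R17, R9 gives P17.
V18 and P17 hold, so P16 follows (R5).
From P16 and P17, R2 gives Q38.
From V18 and P16, R1 gives W31.
Q38: reached.
V18: reached.
W31: reached.
P16: reached.
All 4 are reached.

4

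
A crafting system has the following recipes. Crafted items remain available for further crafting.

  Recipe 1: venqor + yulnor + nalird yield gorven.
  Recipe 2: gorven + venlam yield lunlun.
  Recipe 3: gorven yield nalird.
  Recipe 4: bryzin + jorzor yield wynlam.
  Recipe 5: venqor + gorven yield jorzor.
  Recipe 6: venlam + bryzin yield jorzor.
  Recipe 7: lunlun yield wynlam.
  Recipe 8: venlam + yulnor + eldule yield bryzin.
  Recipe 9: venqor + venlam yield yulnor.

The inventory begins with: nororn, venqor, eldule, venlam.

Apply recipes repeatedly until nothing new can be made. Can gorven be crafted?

gorven would need venqor, yulnor, and nalird (Recipe 1), but nalird is never obtained.

No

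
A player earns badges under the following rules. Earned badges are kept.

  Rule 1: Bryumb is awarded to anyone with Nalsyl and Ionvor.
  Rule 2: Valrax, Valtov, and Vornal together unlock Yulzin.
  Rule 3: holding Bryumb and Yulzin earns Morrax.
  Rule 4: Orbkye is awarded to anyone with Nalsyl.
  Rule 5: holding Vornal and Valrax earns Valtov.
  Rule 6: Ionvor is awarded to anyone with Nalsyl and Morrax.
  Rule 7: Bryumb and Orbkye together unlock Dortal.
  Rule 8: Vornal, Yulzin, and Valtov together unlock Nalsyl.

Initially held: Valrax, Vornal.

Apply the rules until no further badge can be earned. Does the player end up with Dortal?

No

Dortal would need Bryumb and Orbkye (Rule 7), but Bryumb is never earned.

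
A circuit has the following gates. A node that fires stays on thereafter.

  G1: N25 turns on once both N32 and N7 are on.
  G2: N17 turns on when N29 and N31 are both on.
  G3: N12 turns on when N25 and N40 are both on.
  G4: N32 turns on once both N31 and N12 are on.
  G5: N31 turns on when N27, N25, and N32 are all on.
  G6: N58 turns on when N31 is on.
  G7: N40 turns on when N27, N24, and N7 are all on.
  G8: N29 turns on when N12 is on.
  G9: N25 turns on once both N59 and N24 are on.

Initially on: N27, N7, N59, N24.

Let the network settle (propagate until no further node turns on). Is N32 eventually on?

No

N32 would need N31 and N12 (G4), but N31 never turns on.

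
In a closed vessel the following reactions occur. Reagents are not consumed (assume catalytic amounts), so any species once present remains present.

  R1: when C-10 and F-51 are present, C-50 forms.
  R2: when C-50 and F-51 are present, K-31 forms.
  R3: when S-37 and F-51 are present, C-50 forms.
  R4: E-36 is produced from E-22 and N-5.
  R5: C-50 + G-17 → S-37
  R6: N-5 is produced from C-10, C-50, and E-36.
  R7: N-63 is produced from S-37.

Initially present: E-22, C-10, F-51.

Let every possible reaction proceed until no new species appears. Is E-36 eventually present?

E-36 would need E-22 and N-5 (R4), but N-5 never forms.

No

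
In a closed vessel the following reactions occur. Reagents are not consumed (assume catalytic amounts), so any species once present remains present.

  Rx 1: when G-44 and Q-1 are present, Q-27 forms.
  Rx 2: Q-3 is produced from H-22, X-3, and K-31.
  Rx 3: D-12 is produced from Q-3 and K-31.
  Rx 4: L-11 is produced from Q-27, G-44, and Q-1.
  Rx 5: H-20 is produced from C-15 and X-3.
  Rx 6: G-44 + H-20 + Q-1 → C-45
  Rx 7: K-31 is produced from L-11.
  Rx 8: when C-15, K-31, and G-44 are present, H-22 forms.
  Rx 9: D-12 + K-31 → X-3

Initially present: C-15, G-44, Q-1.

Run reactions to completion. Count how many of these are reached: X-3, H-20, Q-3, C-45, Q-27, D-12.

G-44 and Q-1 present → Q-27 forms (Rx 1).
X-3 would need D-12 and K-31 (Rx 9), but D-12 never forms.
H-20 would need C-15 and X-3 (Rx 5), but X-3 never forms.
Q-3 would need H-22, X-3, and K-31 (Rx 2), but X-3 never forms.
C-45 would need G-44, H-20, and Q-1 (Rx 6), but H-20 never forms.
Q-27: reached.
D-12 would need Q-3 and K-31 (Rx 3), but Q-3 never forms.
Reached: Q-27 — 1 of the 6.

1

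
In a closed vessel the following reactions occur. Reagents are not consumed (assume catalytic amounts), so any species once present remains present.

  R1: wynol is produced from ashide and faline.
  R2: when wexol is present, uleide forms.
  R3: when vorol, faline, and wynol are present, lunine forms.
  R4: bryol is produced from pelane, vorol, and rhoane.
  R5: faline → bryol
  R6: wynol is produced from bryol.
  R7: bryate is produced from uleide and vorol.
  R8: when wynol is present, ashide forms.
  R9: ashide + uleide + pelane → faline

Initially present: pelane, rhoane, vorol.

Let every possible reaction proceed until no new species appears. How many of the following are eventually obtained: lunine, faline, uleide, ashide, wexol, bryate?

1

pelane, vorol, and rhoane present → bryol forms (R4).
bryol present → wynol forms (R6).
wynol present → ashide forms (R8).
lunine would need vorol, faline, and wynol (R3), but faline never forms.
faline would need ashide, uleide, and pelane (R9), but uleide never forms.
uleide would need wexol (R2), but wexol never forms.
ashide: reached.
No rule produces wexol, and it is not given.
bryate would need uleide and vorol (R7), but uleide never forms.
Reached: ashide — 1 of the 6.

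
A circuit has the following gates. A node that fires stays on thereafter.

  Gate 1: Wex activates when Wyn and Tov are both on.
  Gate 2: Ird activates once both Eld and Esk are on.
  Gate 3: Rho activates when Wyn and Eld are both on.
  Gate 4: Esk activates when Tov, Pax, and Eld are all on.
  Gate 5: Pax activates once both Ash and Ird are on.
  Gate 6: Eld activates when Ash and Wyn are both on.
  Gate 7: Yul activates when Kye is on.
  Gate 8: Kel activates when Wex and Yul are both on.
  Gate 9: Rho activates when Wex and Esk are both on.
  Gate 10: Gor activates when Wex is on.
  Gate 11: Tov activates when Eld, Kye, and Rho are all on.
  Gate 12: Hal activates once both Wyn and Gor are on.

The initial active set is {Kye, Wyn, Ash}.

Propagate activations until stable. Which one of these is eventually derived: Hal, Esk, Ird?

Gate 6: Ash and Wyn on → Eld on.
Gate 3: Wyn and Eld on → Rho on.
Eld, Kye, and Rho are on, so Tov activates (Gate 11).
Wyn and Tov are on, so Wex activates (Gate 1).
Wex is on, so Gor activates (Gate 10).
Gate 12: Wyn and Gor on → Hal on.
Esk would need Tov, Pax, and Eld (Gate 4), but Pax never turns on. Ird would need Eld and Esk (Gate 2), but Esk never turns on.

Hal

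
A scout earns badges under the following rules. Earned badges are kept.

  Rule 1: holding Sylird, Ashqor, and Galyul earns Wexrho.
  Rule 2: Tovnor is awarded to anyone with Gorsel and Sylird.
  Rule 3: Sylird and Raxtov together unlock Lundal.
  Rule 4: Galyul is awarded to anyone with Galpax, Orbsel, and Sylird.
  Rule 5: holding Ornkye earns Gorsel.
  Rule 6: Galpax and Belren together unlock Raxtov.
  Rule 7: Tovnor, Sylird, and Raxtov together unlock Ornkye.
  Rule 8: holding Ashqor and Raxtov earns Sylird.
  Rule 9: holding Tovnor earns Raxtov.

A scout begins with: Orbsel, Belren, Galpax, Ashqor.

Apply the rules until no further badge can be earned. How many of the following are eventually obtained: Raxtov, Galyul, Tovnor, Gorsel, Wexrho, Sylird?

4

With Galpax and Belren, Raxtov is earned (Rule 6).
With Ashqor and Raxtov, Sylird is earned (Rule 8).
With Galpax, Orbsel, and Sylird, Galyul is earned (Rule 4).
With Sylird, Ashqor, and Galyul, Wexrho is earned (Rule 1).
Raxtov: reached.
Galyul: reached.
Tovnor would need Gorsel and Sylird (Rule 2), but Gorsel is never earned.
Gorsel would need Ornkye (Rule 5), but Ornkye is never earned.
Wexrho: reached.
Sylird: reached.
Reached: Raxtov, Galyul, Wexrho, and Sylird — 4 of the 6.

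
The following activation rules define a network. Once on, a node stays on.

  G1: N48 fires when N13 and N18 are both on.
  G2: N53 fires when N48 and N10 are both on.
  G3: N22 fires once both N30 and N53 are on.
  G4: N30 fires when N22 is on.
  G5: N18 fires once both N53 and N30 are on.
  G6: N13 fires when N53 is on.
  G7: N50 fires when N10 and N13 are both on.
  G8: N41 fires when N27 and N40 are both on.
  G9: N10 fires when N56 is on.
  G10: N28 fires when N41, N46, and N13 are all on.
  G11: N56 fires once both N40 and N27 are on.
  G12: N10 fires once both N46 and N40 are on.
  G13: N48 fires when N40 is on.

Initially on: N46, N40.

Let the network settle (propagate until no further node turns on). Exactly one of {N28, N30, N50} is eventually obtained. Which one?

N50

G13: N40 on → N48 on.
N46 and N40 are on, so N10 fires (G12).
G2: N48 and N10 on → N53 on.
N53 is on, so N13 fires (G6).
N10 and N13 are on, so N50 fires (G7).
N30 would need N22 (G4), but N22 never turns on. N28 would need N41, N46, and N13 (G10), but N41 never turns on.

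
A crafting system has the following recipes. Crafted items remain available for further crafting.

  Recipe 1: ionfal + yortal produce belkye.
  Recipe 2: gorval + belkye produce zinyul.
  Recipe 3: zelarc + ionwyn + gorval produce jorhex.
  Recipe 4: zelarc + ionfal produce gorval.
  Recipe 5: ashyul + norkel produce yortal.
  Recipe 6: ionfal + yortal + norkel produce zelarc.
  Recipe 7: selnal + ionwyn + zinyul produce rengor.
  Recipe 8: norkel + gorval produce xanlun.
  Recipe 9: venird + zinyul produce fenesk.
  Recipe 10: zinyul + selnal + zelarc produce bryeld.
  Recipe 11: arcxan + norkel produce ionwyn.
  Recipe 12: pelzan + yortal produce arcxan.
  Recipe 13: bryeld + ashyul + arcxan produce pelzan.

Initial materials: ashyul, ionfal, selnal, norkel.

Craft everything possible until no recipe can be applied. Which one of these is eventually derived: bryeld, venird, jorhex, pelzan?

Using Recipe 5, ashyul and norkel make yortal.
Using Recipe 1, ionfal and yortal make belkye.
ionfal + yortal + norkel → zelarc (Recipe 6).
zelarc + ionfal → gorval (Recipe 4).
Using Recipe 2, gorval and belkye make zinyul.
zinyul + selnal + zelarc → bryeld (Recipe 10).
No rule produces venird, and it is not given. pelzan would need bryeld, ashyul, and arcxan (Recipe 13), but arcxan is never obtained. jorhex would need zelarc, ionwyn, and gorval (Recipe 3), but ionwyn is never obtained.

bryeld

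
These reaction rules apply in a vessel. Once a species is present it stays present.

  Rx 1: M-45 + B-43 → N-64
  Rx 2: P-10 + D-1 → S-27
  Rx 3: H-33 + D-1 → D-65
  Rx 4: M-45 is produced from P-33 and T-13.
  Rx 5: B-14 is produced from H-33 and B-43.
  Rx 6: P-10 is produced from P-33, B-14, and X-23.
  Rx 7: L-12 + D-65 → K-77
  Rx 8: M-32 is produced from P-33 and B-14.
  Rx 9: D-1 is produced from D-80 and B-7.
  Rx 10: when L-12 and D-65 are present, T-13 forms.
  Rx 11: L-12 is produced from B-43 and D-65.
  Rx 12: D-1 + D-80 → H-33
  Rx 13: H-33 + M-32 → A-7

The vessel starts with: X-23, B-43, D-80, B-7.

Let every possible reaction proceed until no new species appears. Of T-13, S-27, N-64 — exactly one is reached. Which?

T-13

D-80 and B-7 present → D-1 forms (Rx 9).
D-1 and D-80 present → H-33 forms (Rx 12).
H-33 and D-1 present → D-65 forms (Rx 3).
B-43 and D-65 present → L-12 forms (Rx 11).
L-12 and D-65 present → T-13 forms (Rx 10).
S-27 would need P-10 and D-1 (Rx 2), but P-10 never forms. N-64 would need M-45 and B-43 (Rx 1), but M-45 never forms.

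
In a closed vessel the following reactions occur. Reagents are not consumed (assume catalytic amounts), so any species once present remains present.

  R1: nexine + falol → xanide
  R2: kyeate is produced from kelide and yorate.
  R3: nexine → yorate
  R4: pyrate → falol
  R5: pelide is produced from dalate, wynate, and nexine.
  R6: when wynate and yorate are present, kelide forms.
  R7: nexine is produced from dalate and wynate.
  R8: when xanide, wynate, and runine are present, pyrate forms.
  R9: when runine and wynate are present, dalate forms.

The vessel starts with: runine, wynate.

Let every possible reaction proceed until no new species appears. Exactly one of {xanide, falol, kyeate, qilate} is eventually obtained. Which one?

kyeate

runine and wynate present → dalate forms (R9).
dalate and wynate present → nexine forms (R7).
nexine present → yorate forms (R3).
wynate and yorate present → kelide forms (R6).
kelide and yorate present → kyeate forms (R2).
falol would need pyrate (R4), but pyrate never forms. No rule produces qilate, and it is not given. xanide would need nexine and falol (R1), but falol never forms.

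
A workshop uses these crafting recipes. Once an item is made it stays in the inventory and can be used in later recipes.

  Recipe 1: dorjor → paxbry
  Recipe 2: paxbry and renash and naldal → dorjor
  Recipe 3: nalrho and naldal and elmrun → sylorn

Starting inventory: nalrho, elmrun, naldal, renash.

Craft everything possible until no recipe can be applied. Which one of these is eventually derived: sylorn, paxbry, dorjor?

sylorn

Using Recipe 3, nalrho, naldal, and elmrun make sylorn.
paxbry would need dorjor (Recipe 1), but dorjor is never obtained. dorjor would need paxbry, renash, and naldal (Recipe 2), but paxbry is never obtained.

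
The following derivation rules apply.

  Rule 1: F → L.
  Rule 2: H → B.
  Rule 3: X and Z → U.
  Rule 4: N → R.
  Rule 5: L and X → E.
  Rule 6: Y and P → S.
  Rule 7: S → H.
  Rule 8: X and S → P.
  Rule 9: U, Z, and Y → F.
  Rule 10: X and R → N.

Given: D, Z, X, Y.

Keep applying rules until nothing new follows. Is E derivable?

Yes

X and Z hold, so U follows (Rule 3).
From U, Z, and Y, Rule 9 gives F.
F holds, so L follows (Rule 1).
From L and X, Rule 5 gives E.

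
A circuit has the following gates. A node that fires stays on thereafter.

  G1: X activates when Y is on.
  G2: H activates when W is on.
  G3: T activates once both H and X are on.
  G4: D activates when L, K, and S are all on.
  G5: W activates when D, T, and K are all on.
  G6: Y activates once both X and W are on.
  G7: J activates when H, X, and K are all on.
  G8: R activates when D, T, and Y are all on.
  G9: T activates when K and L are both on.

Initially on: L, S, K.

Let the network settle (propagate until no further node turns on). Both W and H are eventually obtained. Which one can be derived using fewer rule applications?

W: L, K, and S are on, so D activates (G4). G9: K and L on → T on. D, T, and K are on, so W activates (G5). [3 rule applications]
H: L, K, and S are on, so D activates (G4). G9: K and L on → T on. D, T, and K are on, so W activates (G5). W is on, so H activates (G2). [4 rule applications]
W needs fewer.

W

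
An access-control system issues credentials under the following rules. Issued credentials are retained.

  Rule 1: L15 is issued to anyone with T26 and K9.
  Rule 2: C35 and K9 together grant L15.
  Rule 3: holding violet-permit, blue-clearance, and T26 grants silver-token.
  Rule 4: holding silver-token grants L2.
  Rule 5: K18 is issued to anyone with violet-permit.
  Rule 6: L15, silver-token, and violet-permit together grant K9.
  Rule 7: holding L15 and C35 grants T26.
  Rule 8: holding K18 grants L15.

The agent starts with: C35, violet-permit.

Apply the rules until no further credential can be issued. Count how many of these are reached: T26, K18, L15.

Holding violet-permit grants K18 (Rule 5).
Holding K18 grants L15 (Rule 8).
Holding L15 and C35 grants T26 (Rule 7).
T26: reached.
K18: reached.
L15: reached.
All 3 are reached.

3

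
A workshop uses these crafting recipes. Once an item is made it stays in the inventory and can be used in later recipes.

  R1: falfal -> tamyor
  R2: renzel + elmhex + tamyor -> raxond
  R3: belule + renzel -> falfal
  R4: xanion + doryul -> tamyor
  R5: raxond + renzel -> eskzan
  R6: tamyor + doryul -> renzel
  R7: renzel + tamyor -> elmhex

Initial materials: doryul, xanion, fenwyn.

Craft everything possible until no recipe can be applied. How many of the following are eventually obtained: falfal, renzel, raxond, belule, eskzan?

Using R4, xanion and doryul make tamyor.
Using R6, tamyor and doryul make renzel.
renzel + tamyor -> elmhex (R7).
renzel + elmhex + tamyor -> raxond (R2).
Using R5, raxond and renzel make eskzan.
falfal would need belule and renzel (R3), but belule is never obtained.
renzel: reached.
raxond: reached.
No rule produces belule, and it is not given.
eskzan: reached.
Reached: renzel, raxond, and eskzan — 3 of the 5.

3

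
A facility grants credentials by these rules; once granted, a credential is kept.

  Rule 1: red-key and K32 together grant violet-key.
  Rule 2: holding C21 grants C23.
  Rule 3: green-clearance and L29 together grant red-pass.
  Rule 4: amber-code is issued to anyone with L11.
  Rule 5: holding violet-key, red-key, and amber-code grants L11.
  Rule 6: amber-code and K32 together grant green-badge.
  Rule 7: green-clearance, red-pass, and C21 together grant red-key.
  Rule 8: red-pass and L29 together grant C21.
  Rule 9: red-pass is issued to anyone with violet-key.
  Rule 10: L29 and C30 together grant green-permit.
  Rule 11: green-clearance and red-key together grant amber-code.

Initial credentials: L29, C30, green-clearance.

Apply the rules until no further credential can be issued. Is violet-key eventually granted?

No

violet-key would need red-key and K32 (Rule 1), but K32 is never granted.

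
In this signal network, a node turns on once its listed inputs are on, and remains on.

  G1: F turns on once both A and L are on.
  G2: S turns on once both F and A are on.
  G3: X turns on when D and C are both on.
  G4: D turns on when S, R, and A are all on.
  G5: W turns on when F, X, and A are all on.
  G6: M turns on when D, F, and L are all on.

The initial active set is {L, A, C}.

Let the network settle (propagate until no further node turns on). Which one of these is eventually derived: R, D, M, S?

A and L are on, so F turns on (G1).
G2: F and A on → S on.
No rule produces R, and it is not given. M would need D, F, and L (G6), but D never turns on. D would need S, R, and A (G4), but R never turns on.

S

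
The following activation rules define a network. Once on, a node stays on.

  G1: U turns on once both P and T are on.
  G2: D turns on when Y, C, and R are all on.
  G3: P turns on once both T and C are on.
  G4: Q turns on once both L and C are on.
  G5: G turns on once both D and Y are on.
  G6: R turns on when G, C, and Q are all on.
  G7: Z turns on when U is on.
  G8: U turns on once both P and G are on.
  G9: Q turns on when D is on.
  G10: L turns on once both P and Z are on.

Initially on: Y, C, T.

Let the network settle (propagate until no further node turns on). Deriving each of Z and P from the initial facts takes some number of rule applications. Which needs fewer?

P

P: T and C are on, so P turns on (G3). [1 rule application]
Z: T and C are on, so P turns on (G3). G1: P and T on → U on. U is on, so Z turns on (G7). [3 rule applications]
P needs fewer.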